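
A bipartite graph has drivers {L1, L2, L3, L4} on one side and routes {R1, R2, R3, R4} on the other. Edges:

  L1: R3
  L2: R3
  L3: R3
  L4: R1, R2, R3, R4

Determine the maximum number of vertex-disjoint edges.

Unit-capacity flow: source→left, listed edges, right→sink; max matching = max flow.
Augmenting path L1→R3 (+1); matched 1.
Augmenting path L4→R1 (+1); matched 2.
No augmenting path remains; maximum matching = 2.
König certificate: {L4, R3} is a vertex cover of size 2 (every listed pair touches it), so no matching can be larger.

2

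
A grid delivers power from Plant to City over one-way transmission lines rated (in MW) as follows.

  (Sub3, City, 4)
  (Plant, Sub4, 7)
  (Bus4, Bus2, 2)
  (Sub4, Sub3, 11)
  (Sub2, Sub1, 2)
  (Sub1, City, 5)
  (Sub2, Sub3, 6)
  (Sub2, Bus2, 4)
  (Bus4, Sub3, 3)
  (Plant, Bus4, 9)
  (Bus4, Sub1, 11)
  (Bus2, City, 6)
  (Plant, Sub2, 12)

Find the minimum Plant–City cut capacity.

15

Augment Plant→Sub4→Sub3→City: bottleneck 4, flow now 4.
Augment Plant→Sub2→Sub1→City: bottleneck 2, flow now 6.
Augment Plant→Sub2→Bus2→City: bottleneck 4, flow now 10.
Augment Plant→Bus4→Sub1→City: bottleneck 3, flow now 13.
Augment Plant→Bus4→Bus2→City: bottleneck 2, flow now 15.
No augmenting path remains; maximum flow = 15.
By max-flow min-cut, the minimum cut capacity equals the max flow.
In the residual graph, reachable from Plant: {Plant, Sub4, Sub2, Bus4, Sub3, Sub1}.
Min-cut edges: Sub2→Bus2 (4), Bus4→Bus2 (2), Sub3→City (4), Sub1→City (5); capacity 4 + 2 + 4 + 5 = 15.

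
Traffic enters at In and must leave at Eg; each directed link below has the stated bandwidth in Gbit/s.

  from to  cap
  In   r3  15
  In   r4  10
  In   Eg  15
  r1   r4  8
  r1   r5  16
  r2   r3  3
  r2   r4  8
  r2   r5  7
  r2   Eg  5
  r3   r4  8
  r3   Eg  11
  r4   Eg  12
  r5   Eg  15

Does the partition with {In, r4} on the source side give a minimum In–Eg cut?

No — its capacity is 42, but the minimum cut has capacity 38.

Given cut capacity: 15 + 15 + 12 = 42.
Augment In→Eg: bottleneck 15, flow now 15.
Augment In→r3→Eg: bottleneck 11, flow now 26.
Augment In→r4→Eg: bottleneck 10, flow now 36.
Augment In→r3→r4→Eg: bottleneck 2, flow now 38.
No augmenting path remains; maximum flow = 38.
In the residual graph, reachable from In: {In, r3, r4}.
Min-cut edges: In→Eg (15), r3→Eg (11), r4→Eg (12); capacity 15 + 11 + 12 = 38.
Cut capacity 42 exceeds the max flow 38, so it is not minimum.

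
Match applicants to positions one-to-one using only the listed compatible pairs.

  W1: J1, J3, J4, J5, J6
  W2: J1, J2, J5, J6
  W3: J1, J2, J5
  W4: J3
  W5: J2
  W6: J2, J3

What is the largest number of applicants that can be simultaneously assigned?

5

Unit-capacity flow: source→left, listed edges, right→sink; max matching = max flow.
Augmenting path W1→J1 (+1); matched 1.
Augmenting path W2→J2 (+1); matched 2.
Augmenting path W3→J5 (+1); matched 3.
Augmenting path W4→J3 (+1); matched 4.
Augmenting path W5→J2→W2→J6 (+1); matched 5.
No augmenting path remains; maximum matching = 5.
König certificate: {W1, W2, W3, J2, J3} is a vertex cover of size 5 (every listed pair touches it), so no matching can be larger.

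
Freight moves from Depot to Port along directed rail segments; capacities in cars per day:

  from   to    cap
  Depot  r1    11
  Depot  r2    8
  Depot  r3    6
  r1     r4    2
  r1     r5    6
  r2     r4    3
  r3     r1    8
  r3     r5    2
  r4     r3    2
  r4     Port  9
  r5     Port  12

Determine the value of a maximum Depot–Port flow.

13

Augment Depot→r1→r4→Port: bottleneck 2, flow now 2.
Augment Depot→r1→r5→Port: bottleneck 6, flow now 8.
Augment Depot→r2→r4→Port: bottleneck 3, flow now 11.
Augment Depot→r3→r5→Port: bottleneck 2, flow now 13.
No augmenting path remains; maximum flow = 13.
In the residual graph, reachable from Depot: {Depot, r1, r2, r3}.
Min-cut edges: r1→r4 (2), r1→r5 (6), r2→r4 (3), r3→r5 (2); capacity 2 + 6 + 3 + 2 = 13.
This cut is saturated, so no flow can exceed 13.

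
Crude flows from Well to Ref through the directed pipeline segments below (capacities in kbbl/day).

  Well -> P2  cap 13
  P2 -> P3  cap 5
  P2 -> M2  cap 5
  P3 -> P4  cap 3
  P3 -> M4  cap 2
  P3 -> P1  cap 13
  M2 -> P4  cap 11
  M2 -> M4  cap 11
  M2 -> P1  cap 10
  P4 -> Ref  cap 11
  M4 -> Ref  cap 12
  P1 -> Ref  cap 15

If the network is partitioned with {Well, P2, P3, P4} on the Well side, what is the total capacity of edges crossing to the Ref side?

Edges leaving {Well, P2, P3, P4}: P2→M2 (5), P3→M4 (2), P3→P1 (13), P4→Ref (11).
Cut capacity = 5 + 2 + 13 + 11 = 31.

31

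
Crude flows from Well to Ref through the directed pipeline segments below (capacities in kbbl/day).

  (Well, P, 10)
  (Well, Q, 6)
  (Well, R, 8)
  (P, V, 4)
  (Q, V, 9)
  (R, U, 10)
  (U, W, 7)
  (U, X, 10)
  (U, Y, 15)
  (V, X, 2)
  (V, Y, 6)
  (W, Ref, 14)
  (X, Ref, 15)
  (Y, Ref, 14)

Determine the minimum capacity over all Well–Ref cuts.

Augment Well→P→V→X→Ref: bottleneck 2, flow now 2.
Augment Well→P→V→Y→Ref: bottleneck 2, flow now 4.
Augment Well→Q→V→Y→Ref: bottleneck 4, flow now 8.
Augment Well→R→U→W→Ref: bottleneck 7, flow now 15.
Augment Well→R→U→X→Ref: bottleneck 1, flow now 16.
No augmenting path remains; maximum flow = 16.
By max-flow min-cut, the minimum cut capacity equals the max flow.
In the residual graph, reachable from Well: {Well, P, Q, V}.
Min-cut edges: Well→R (8), V→X (2), V→Y (6); capacity 8 + 2 + 6 = 16.

16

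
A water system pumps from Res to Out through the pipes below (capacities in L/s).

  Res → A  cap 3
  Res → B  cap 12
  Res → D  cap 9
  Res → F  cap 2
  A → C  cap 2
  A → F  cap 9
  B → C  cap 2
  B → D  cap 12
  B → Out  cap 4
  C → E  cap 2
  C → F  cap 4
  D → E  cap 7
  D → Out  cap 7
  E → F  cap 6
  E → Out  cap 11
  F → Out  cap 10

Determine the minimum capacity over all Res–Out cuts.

25

Augment Res→B→Out: bottleneck 4, flow now 4.
Augment Res→D→Out: bottleneck 7, flow now 11.
Augment Res→F→Out: bottleneck 2, flow now 13.
Augment Res→A→F→Out: bottleneck 3, flow now 16.
Augment Res→D→E→Out: bottleneck 2, flow now 18.
Augment Res→B→C→E→Out: bottleneck 2, flow now 20.
Augment Res→B→D→E→Out: bottleneck 5, flow now 25.
No augmenting path remains; maximum flow = 25.
By max-flow min-cut, the minimum cut capacity equals the max flow.
In the residual graph, reachable from Res: {Res, B, D}.
Min-cut edges: Res→A (3), Res→F (2), B→C (2), B→Out (4), D→E (7), D→Out (7); capacity 3 + 2 + 2 + 4 + 7 + 7 = 25.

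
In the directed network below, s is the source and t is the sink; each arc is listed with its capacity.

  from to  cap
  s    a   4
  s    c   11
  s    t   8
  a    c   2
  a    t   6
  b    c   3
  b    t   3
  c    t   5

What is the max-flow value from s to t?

Augment s→t: bottleneck 8, flow now 8.
Augment s→a→t: bottleneck 4, flow now 12.
Augment s→c→t: bottleneck 5, flow now 17.
No augmenting path remains; maximum flow = 17.
In the residual graph, reachable from s: {s, c}.
Min-cut edges: s→a (4), s→t (8), c→t (5); capacity 4 + 8 + 5 = 17.
This cut is saturated, so no flow can exceed 17.

17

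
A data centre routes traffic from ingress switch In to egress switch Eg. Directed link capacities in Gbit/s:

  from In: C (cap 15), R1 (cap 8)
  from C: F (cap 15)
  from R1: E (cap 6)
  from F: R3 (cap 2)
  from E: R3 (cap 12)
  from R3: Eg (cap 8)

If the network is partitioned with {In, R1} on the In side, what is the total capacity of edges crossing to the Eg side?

Edges leaving {In, R1}: In→C (15), R1→E (6).
Cut capacity = 15 + 6 = 21.

21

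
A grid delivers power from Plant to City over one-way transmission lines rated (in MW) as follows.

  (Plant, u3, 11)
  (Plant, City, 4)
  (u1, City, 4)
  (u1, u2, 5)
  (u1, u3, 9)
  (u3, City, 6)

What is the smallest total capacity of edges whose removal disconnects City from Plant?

Augment Plant→City: bottleneck 4, flow now 4.
Augment Plant→u3→City: bottleneck 6, flow now 10.
No augmenting path remains; maximum flow = 10.
By max-flow min-cut, the minimum cut capacity equals the max flow.
In the residual graph, reachable from Plant: {Plant, u3}.
Min-cut edges: Plant→City (4), u3→City (6); capacity 4 + 6 = 10.

10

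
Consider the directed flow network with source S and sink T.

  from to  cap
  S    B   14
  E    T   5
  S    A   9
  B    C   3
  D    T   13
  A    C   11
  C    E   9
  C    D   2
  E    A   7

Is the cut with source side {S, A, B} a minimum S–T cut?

Given cut capacity: 11 + 3 = 14.
Augment S→A→C→D→T: bottleneck 2, flow now 2.
Augment S→A→C→E→T: bottleneck 5, flow now 7.
No augmenting path remains; maximum flow = 7.
In the residual graph, reachable from S: {S, A, B, C, E}.
Min-cut edges: C→D (2), E→T (5); capacity 2 + 5 = 7.
Cut capacity 14 exceeds the max flow 7, so it is not minimum.

No — its capacity is 14, but the minimum cut has capacity 7.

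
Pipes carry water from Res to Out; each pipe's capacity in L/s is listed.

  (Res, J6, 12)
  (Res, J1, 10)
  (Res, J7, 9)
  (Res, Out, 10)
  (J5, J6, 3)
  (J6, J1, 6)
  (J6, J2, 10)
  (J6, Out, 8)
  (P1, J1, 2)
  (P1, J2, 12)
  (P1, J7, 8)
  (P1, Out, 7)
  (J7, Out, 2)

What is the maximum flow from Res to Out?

20

Augment Res→Out: bottleneck 10, flow now 10.
Augment Res→J6→Out: bottleneck 8, flow now 18.
Augment Res→J7→Out: bottleneck 2, flow now 20.
No augmenting path remains; maximum flow = 20.
In the residual graph, reachable from Res: {Res, J6, J1, J2, J7}.
Min-cut edges: Res→Out (10), J6→Out (8), J7→Out (2); capacity 10 + 8 + 2 = 20.
This cut is saturated, so no flow can exceed 20.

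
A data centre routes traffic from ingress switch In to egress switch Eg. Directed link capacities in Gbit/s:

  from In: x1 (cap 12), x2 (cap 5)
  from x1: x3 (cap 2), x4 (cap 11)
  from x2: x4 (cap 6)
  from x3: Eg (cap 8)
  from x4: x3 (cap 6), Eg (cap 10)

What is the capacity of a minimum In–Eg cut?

17

Augment In→x1→x3→Eg: bottleneck 2, flow now 2.
Augment In→x1→x4→Eg: bottleneck 10, flow now 12.
Augment In→x2→x4→x3→Eg: bottleneck 5, flow now 17.
No augmenting path remains; maximum flow = 17.
By max-flow min-cut, the minimum cut capacity equals the max flow.
In the residual graph, reachable from In: {In}.
Min-cut edges: In→x1 (12), In→x2 (5); capacity 12 + 5 = 17.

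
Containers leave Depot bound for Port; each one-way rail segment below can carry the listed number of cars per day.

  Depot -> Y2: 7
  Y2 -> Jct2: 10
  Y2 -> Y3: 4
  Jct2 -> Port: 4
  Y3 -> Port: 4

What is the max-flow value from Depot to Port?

7

Augment Depot→Y2→Jct2→Port: bottleneck 4, flow now 4.
Augment Depot→Y2→Y3→Port: bottleneck 3, flow now 7.
No augmenting path remains; maximum flow = 7.
In the residual graph, reachable from Depot: {Depot}.
Min-cut edges: Depot→Y2 (7); capacity 7 = 7.
This cut is saturated, so no flow can exceed 7.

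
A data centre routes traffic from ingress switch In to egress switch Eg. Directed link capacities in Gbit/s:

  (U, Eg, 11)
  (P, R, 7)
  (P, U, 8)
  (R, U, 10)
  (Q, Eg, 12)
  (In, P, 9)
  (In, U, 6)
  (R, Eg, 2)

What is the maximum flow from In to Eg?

Augment In→U→Eg: bottleneck 6, flow now 6.
Augment In→P→R→Eg: bottleneck 2, flow now 8.
Augment In→P→U→Eg: bottleneck 5, flow now 13.
No augmenting path remains; maximum flow = 13.
In the residual graph, reachable from In: {In, P, R, U}.
Min-cut edges: R→Eg (2), U→Eg (11); capacity 2 + 11 = 13.
This cut is saturated, so no flow can exceed 13.

13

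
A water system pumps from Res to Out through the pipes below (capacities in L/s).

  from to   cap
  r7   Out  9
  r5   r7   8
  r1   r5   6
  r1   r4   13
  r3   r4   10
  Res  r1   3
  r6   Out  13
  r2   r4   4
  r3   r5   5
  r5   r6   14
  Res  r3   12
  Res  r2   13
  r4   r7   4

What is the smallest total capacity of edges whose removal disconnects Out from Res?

Augment Res→r1→r4→r7→Out: bottleneck 3, flow now 3.
Augment Res→r2→r4→r7→Out: bottleneck 1, flow now 4.
Augment Res→r3→r5→r6→Out: bottleneck 5, flow now 9.
Augment Res→r2→r4→r1→r5→r6→Out: bottleneck 3, flow now 12. (uses reverse residual edge)
No augmenting path remains; maximum flow = 12.
By max-flow min-cut, the minimum cut capacity equals the max flow.
In the residual graph, reachable from Res: {Res, r2, r3, r4}.
Min-cut edges: Res→r1 (3), r3→r5 (5), r4→r7 (4); capacity 3 + 5 + 4 = 12.

12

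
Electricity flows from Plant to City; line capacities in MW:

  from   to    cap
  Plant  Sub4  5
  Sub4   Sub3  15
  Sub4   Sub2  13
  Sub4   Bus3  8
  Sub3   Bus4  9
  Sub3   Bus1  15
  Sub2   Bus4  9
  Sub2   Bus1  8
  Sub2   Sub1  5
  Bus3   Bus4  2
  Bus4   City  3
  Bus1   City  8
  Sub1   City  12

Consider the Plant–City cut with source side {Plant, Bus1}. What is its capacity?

Edges leaving {Plant, Bus1}: Plant→Sub4 (5), Bus1→City (8).
Cut capacity = 5 + 8 = 13.

13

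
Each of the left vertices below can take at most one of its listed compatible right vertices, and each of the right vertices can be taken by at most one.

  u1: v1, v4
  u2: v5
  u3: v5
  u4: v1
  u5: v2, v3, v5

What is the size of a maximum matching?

Unit-capacity flow: source→left, listed edges, right→sink; max matching = max flow.
Augmenting path u1→v1 (+1); matched 1.
Augmenting path u2→v5 (+1); matched 2.
Augmenting path u5→v2 (+1); matched 3.
Augmenting path u4→v1→u1→v4 (+1); matched 4.
No augmenting path remains; maximum matching = 4.
König certificate: {u1, u4, u5, v5} is a vertex cover of size 4 (every listed pair touches it), so no matching can be larger.

4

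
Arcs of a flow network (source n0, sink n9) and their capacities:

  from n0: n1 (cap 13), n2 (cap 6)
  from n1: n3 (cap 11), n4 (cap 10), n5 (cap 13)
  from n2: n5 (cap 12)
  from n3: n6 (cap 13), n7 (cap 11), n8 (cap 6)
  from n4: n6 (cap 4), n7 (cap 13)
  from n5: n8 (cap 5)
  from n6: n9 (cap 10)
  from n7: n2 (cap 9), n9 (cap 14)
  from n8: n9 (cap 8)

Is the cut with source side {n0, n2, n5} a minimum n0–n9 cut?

Yes — it is a minimum cut (capacity 18).

Given cut capacity: 13 + 5 = 18.
Augment n0→n1→n3→n6→n9: bottleneck 10, flow now 10.
Augment n0→n1→n3→n7→n9: bottleneck 1, flow now 11.
Augment n0→n1→n4→n7→n9: bottleneck 2, flow now 13.
Augment n0→n2→n5→n8→n9: bottleneck 5, flow now 18.
No augmenting path remains; maximum flow = 18.
Cut capacity 18 equals the max flow, so it is a minimum cut.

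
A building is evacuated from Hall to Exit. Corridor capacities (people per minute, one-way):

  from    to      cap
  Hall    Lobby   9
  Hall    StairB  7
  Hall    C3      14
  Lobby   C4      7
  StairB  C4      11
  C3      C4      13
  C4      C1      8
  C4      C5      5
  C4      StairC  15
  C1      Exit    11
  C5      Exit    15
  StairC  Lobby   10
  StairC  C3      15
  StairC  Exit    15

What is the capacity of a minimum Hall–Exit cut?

Augment Hall→Lobby→C4→C1→Exit: bottleneck 7, flow now 7.
Augment Hall→StairB→C4→C1→Exit: bottleneck 1, flow now 8.
Augment Hall→StairB→C4→C5→Exit: bottleneck 5, flow now 13.
Augment Hall→StairB→C4→StairC→Exit: bottleneck 1, flow now 14.
Augment Hall→C3→C4→StairC→Exit: bottleneck 13, flow now 27.
No augmenting path remains; maximum flow = 27.
By max-flow min-cut, the minimum cut capacity equals the max flow.
In the residual graph, reachable from Hall: {Hall, Lobby, C3}.
Min-cut edges: Hall→StairB (7), Lobby→C4 (7), C3→C4 (13); capacity 7 + 7 + 13 = 27.

27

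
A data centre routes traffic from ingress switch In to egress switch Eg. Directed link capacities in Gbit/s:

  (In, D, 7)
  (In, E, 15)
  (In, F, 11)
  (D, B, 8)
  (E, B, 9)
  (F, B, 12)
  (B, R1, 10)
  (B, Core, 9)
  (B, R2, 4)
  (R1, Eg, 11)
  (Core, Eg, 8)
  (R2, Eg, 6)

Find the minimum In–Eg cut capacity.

Augment In→D→B→R1→Eg: bottleneck 7, flow now 7.
Augment In→E→B→R1→Eg: bottleneck 3, flow now 10.
Augment In→E→B→Core→Eg: bottleneck 6, flow now 16.
Augment In→F→B→Core→Eg: bottleneck 2, flow now 18.
Augment In→F→B→R2→Eg: bottleneck 4, flow now 22.
No augmenting path remains; maximum flow = 22.
By max-flow min-cut, the minimum cut capacity equals the max flow.
In the residual graph, reachable from In: {In, D, E, F, B, Core}.
Min-cut edges: B→R1 (10), B→R2 (4), Core→Eg (8); capacity 10 + 4 + 8 = 22.

22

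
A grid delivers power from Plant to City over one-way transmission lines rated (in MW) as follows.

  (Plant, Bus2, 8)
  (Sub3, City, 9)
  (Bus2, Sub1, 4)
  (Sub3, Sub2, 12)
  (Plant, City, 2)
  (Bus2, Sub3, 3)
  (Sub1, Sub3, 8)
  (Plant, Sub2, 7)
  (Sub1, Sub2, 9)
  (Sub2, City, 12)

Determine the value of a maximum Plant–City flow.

Augment Plant→City: bottleneck 2, flow now 2.
Augment Plant→Sub2→City: bottleneck 7, flow now 9.
Augment Plant→Bus2→Sub3→City: bottleneck 3, flow now 12.
Augment Plant→Bus2→Sub1→Sub3→City: bottleneck 4, flow now 16.
No augmenting path remains; maximum flow = 16.
In the residual graph, reachable from Plant: {Plant, Bus2}.
Min-cut edges: Plant→Sub2 (7), Plant→City (2), Bus2→Sub1 (4), Bus2→Sub3 (3); capacity 7 + 2 + 4 + 3 = 16.
This cut is saturated, so no flow can exceed 16.

16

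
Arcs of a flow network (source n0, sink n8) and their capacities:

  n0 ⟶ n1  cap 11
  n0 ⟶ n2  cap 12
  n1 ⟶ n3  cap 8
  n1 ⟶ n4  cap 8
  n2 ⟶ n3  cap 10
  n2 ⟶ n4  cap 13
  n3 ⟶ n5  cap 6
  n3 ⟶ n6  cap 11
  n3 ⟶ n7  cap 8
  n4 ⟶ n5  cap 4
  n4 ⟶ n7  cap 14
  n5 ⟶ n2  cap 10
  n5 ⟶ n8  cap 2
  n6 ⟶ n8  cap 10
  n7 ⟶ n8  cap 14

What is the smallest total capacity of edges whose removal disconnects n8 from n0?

Augment n0→n1→n3→n5→n8: bottleneck 2, flow now 2.
Augment n0→n1→n3→n6→n8: bottleneck 6, flow now 8.
Augment n0→n1→n4→n7→n8: bottleneck 3, flow now 11.
Augment n0→n2→n3→n6→n8: bottleneck 4, flow now 15.
Augment n0→n2→n3→n7→n8: bottleneck 6, flow now 21.
Augment n0→n2→n4→n7→n8: bottleneck 2, flow now 23.
No augmenting path remains; maximum flow = 23.
By max-flow min-cut, the minimum cut capacity equals the max flow.
In the residual graph, reachable from n0: {n0}.
Min-cut edges: n0→n1 (11), n0→n2 (12); capacity 11 + 12 = 23.

23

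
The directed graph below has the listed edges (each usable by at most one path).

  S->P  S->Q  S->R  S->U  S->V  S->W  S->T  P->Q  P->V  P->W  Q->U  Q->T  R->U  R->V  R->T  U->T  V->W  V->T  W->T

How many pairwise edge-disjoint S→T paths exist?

Assign every edge capacity 1; by Menger, the answer equals the max flow.
Path S→T (+1); total 1.
Path S→Q→T (+1); total 2.
Path S→R→T (+1); total 3.
Path S→U→T (+1); total 4.
Path S→V→T (+1); total 5.
Path S→W→T (+1); total 6.
No residual S→T path; max flow = 6.
Certifying cut of size 6: {Q→T, S→R, S→T, U→T, V→T, W→T}.

6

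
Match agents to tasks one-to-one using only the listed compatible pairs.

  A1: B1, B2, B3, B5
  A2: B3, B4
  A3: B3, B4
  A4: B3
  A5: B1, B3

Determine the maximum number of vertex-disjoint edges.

4

Unit-capacity flow: source→left, listed edges, right→sink; max matching = max flow.
Augmenting path A1→B1 (+1); matched 1.
Augmenting path A2→B3 (+1); matched 2.
Augmenting path A3→B4 (+1); matched 3.
Augmenting path A5→B1→A1→B2 (+1); matched 4.
No augmenting path remains; maximum matching = 4.
König certificate: {A1, A5, B3, B4} is a vertex cover of size 4 (every listed pair touches it), so no matching can be larger.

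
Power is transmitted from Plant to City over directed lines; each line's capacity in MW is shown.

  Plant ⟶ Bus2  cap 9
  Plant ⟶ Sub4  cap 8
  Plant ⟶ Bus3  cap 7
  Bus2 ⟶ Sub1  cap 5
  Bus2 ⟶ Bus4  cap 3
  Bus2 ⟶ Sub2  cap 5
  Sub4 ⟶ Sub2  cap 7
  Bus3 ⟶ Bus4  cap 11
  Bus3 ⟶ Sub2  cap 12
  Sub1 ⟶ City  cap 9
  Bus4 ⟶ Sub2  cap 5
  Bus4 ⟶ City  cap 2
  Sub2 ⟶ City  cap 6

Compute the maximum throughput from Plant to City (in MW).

13

Augment Plant→Bus2→Sub1→City: bottleneck 5, flow now 5.
Augment Plant→Bus2→Bus4→City: bottleneck 2, flow now 7.
Augment Plant→Bus2→Sub2→City: bottleneck 2, flow now 9.
Augment Plant→Sub4→Sub2→City: bottleneck 4, flow now 13.
No augmenting path remains; maximum flow = 13.
In the residual graph, reachable from Plant: {Plant, Bus2, Sub4, Bus3, Bus4, Sub2}.
Min-cut edges: Bus2→Sub1 (5), Bus4→City (2), Sub2→City (6); capacity 5 + 2 + 6 = 13.
This cut is saturated, so no flow can exceed 13.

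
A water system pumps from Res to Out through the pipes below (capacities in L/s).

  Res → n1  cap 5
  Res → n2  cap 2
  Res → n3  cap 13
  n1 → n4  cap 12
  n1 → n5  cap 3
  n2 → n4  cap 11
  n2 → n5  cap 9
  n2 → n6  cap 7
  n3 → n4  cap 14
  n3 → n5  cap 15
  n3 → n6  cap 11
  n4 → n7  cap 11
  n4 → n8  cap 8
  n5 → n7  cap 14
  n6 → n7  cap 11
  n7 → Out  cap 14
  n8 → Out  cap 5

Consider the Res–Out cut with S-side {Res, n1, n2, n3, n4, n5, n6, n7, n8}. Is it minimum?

Yes — it is a minimum cut (capacity 19).

Given cut capacity: 14 + 5 = 19.
Augment Res→n1→n4→n7→Out: bottleneck 5, flow now 5.
Augment Res→n2→n4→n7→Out: bottleneck 2, flow now 7.
Augment Res→n3→n4→n7→Out: bottleneck 4, flow now 11.
Augment Res→n3→n4→n8→Out: bottleneck 5, flow now 16.
Augment Res→n3→n5→n7→Out: bottleneck 3, flow now 19.
No augmenting path remains; maximum flow = 19.
Cut capacity 19 equals the max flow, so it is a minimum cut.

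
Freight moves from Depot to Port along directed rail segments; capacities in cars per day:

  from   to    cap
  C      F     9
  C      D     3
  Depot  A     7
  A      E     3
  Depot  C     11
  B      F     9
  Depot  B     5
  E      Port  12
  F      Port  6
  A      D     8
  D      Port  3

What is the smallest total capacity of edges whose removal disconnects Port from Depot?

Augment Depot→A→D→Port: bottleneck 3, flow now 3.
Augment Depot→A→E→Port: bottleneck 3, flow now 6.
Augment Depot→B→F→Port: bottleneck 5, flow now 11.
Augment Depot→C→F→Port: bottleneck 1, flow now 12.
No augmenting path remains; maximum flow = 12.
By max-flow min-cut, the minimum cut capacity equals the max flow.
In the residual graph, reachable from Depot: {Depot, A, B, C, D, F}.
Min-cut edges: A→E (3), D→Port (3), F→Port (6); capacity 3 + 3 + 6 = 12.

12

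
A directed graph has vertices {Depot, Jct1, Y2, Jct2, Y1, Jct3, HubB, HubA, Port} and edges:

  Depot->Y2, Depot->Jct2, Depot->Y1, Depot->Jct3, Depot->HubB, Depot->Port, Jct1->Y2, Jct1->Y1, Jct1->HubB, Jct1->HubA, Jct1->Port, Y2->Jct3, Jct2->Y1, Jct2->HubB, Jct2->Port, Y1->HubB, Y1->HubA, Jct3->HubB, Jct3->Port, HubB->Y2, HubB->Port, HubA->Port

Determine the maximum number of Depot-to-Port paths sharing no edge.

Assign every edge capacity 1; by Menger, the answer equals the max flow.
Path Depot→Port (+1); total 1.
Path Depot→Jct2→Port (+1); total 2.
Path Depot→Jct3→Port (+1); total 3.
Path Depot→HubB→Port (+1); total 4.
Path Depot→Y1→HubA→Port (+1); total 5.
No residual Depot→Port path; max flow = 5.
Certifying cut of size 5: {Depot→Jct2, Depot→Port, Depot→Y1, HubB→Port, Jct3→Port}.

5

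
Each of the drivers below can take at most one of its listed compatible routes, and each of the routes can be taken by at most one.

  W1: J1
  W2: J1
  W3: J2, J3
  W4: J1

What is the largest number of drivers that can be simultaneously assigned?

2

Unit-capacity flow: source→left, listed edges, right→sink; max matching = max flow.
Augmenting path W1→J1 (+1); matched 1.
Augmenting path W3→J2 (+1); matched 2.
No augmenting path remains; maximum matching = 2.
König certificate: {W3, J1} is a vertex cover of size 2 (every listed pair touches it), so no matching can be larger.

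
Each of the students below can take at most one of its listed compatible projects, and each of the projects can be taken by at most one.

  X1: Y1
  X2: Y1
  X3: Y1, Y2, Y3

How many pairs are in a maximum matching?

2

Unit-capacity flow: source→left, listed edges, right→sink; max matching = max flow.
Augmenting path X1→Y1 (+1); matched 1.
Augmenting path X3→Y2 (+1); matched 2.
No augmenting path remains; maximum matching = 2.
König certificate: {X3, Y1} is a vertex cover of size 2 (every listed pair touches it), so no matching can be larger.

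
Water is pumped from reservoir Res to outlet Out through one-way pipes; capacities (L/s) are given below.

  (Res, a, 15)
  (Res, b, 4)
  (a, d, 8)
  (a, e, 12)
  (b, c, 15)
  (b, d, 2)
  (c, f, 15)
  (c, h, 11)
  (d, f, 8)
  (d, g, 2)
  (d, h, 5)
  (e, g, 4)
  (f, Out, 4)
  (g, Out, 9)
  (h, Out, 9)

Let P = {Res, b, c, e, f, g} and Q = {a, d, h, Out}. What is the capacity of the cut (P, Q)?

Edges leaving {Res, b, c, e, f, g}: Res→a (15), b→d (2), c→h (11), f→Out (4), g→Out (9).
Cut capacity = 15 + 2 + 11 + 4 + 9 = 41.

41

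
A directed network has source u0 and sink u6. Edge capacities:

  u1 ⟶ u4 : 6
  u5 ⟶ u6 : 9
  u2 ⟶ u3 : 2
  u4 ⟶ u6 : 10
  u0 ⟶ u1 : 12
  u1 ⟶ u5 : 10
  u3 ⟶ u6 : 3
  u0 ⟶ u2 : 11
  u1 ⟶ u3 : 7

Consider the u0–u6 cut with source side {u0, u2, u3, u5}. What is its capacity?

Edges leaving {u0, u2, u3, u5}: u0→u1 (12), u3→u6 (3), u5→u6 (9).
Cut capacity = 12 + 3 + 9 = 24.

24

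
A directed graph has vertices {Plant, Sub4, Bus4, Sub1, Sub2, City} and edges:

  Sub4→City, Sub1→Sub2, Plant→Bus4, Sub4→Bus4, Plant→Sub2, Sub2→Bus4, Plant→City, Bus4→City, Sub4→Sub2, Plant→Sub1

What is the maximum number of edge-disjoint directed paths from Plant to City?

Assign every edge capacity 1; by Menger, the answer equals the max flow.
Path Plant→City (+1); total 1.
Path Plant→Bus4→City (+1); total 2.
No residual Plant→City path; max flow = 2.
Certifying cut of size 2: {Bus4→City, Plant→City}.

2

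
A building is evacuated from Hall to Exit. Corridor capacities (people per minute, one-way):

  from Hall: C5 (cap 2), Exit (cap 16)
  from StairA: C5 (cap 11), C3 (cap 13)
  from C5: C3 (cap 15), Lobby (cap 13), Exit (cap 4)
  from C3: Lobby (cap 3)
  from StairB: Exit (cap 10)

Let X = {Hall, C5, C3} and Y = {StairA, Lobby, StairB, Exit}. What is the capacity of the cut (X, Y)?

36

Edges leaving {Hall, C5, C3}: Hall→Exit (16), C5→Lobby (13), C5→Exit (4), C3→Lobby (3).
Cut capacity = 16 + 13 + 4 + 3 = 36.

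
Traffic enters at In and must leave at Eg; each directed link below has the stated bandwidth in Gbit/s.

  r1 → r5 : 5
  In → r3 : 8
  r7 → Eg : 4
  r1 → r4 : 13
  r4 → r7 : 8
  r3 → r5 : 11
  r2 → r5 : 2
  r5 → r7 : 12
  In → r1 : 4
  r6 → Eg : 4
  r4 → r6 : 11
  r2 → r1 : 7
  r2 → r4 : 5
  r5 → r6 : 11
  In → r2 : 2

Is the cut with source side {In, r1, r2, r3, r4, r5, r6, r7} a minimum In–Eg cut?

Yes — it is a minimum cut (capacity 8).

Given cut capacity: 4 + 4 = 8.
Augment In→r1→r4→r6→Eg: bottleneck 4, flow now 4.
Augment In→r2→r4→r7→Eg: bottleneck 2, flow now 6.
Augment In→r3→r5→r7→Eg: bottleneck 2, flow now 8.
No augmenting path remains; maximum flow = 8.
Cut capacity 8 equals the max flow, so it is a minimum cut.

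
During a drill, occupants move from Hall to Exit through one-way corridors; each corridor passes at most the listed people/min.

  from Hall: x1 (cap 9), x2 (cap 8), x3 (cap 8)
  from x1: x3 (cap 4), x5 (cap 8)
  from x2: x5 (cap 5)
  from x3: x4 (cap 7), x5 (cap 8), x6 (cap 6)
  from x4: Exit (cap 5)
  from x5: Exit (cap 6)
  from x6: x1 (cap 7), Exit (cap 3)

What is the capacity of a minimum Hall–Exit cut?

Augment Hall→x1→x5→Exit: bottleneck 6, flow now 6.
Augment Hall→x3→x4→Exit: bottleneck 5, flow now 11.
Augment Hall→x3→x6→Exit: bottleneck 3, flow now 14.
No augmenting path remains; maximum flow = 14.
By max-flow min-cut, the minimum cut capacity equals the max flow.
In the residual graph, reachable from Hall: {Hall, x1, x2, x3, x4, x5, x6}.
Min-cut edges: x4→Exit (5), x5→Exit (6), x6→Exit (3); capacity 5 + 6 + 3 = 14.

14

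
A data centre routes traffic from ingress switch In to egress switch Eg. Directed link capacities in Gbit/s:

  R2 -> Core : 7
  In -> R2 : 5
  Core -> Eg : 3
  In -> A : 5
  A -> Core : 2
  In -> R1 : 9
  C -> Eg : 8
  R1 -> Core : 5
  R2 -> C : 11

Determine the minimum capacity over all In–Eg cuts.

8

Augment In→A→Core→Eg: bottleneck 2, flow now 2.
Augment In→R1→Core→Eg: bottleneck 1, flow now 3.
Augment In→R2→C→Eg: bottleneck 5, flow now 8.
No augmenting path remains; maximum flow = 8.
By max-flow min-cut, the minimum cut capacity equals the max flow.
In the residual graph, reachable from In: {In, A, R1, Core}.
Min-cut edges: In→R2 (5), Core→Eg (3); capacity 5 + 3 = 8.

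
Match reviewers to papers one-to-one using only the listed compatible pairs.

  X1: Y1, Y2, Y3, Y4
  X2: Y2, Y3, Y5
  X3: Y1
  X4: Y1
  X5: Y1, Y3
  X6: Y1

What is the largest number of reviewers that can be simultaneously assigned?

Unit-capacity flow: source→left, listed edges, right→sink; max matching = max flow.
Augmenting path X1→Y1 (+1); matched 1.
Augmenting path X2→Y2 (+1); matched 2.
Augmenting path X5→Y3 (+1); matched 3.
Augmenting path X3→Y1→X1→Y4 (+1); matched 4.
No augmenting path remains; maximum matching = 4.
König certificate: {X1, X2, X5, Y1} is a vertex cover of size 4 (every listed pair touches it), so no matching can be larger.

4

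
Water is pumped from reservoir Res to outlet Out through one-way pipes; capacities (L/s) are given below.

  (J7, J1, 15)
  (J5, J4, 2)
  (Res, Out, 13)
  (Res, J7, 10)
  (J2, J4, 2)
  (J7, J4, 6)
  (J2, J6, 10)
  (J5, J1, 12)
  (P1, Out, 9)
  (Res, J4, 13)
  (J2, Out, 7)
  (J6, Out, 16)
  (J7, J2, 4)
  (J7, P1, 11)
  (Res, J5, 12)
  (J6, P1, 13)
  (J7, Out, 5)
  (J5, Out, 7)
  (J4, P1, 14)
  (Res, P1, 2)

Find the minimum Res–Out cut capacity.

Augment Res→Out: bottleneck 13, flow now 13.
Augment Res→J7→Out: bottleneck 5, flow now 18.
Augment Res→J5→Out: bottleneck 7, flow now 25.
Augment Res→P1→Out: bottleneck 2, flow now 27.
Augment Res→J7→J2→Out: bottleneck 4, flow now 31.
Augment Res→J7→P1→Out: bottleneck 1, flow now 32.
Augment Res→J4→P1→Out: bottleneck 6, flow now 38.
No augmenting path remains; maximum flow = 38.
By max-flow min-cut, the minimum cut capacity equals the max flow.
In the residual graph, reachable from Res: {Res, J7, J5, J4, P1, J1}.
Min-cut edges: Res→Out (13), J7→J2 (4), J7→Out (5), J5→Out (7), P1→Out (9); capacity 13 + 4 + 5 + 7 + 9 = 38.

38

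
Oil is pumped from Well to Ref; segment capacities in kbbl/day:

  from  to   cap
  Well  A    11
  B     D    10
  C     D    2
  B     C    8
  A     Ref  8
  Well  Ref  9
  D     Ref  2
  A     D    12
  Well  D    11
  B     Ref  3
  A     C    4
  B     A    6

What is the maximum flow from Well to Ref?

19

Augment Well→Ref: bottleneck 9, flow now 9.
Augment Well→A→Ref: bottleneck 8, flow now 17.
Augment Well→D→Ref: bottleneck 2, flow now 19.
No augmenting path remains; maximum flow = 19.
In the residual graph, reachable from Well: {Well, A, C, D}.
Min-cut edges: Well→Ref (9), A→Ref (8), D→Ref (2); capacity 9 + 8 + 2 = 19.
This cut is saturated, so no flow can exceed 19.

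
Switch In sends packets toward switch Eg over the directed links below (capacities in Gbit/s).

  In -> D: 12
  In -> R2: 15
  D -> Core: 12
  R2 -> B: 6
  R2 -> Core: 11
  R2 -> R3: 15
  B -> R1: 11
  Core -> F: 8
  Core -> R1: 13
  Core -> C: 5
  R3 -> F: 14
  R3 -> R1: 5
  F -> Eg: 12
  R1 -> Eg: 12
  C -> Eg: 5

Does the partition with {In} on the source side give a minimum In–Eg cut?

Given cut capacity: 12 + 15 = 27.
Augment In→D→Core→F→Eg: bottleneck 8, flow now 8.
Augment In→D→Core→R1→Eg: bottleneck 4, flow now 12.
Augment In→R2→B→R1→Eg: bottleneck 6, flow now 18.
Augment In→R2→Core→R1→Eg: bottleneck 2, flow now 20.
Augment In→R2→Core→C→Eg: bottleneck 5, flow now 25.
Augment In→R2→R3→F→Eg: bottleneck 2, flow now 27.
No augmenting path remains; maximum flow = 27.
Cut capacity 27 equals the max flow, so it is a minimum cut.

Yes — it is a minimum cut (capacity 27).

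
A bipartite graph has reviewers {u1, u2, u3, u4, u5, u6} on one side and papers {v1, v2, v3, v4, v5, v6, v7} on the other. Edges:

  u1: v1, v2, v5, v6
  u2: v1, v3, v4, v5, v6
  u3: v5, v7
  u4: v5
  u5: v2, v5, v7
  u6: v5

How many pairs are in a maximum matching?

Unit-capacity flow: source→left, listed edges, right→sink; max matching = max flow.
Augmenting path u1→v1 (+1); matched 1.
Augmenting path u2→v3 (+1); matched 2.
Augmenting path u3→v5 (+1); matched 3.
Augmenting path u5→v2 (+1); matched 4.
Augmenting path u4→v5→u3→v7 (+1); matched 5.
No augmenting path remains; maximum matching = 5.
König certificate: {u1, u2, u3, u5, v5} is a vertex cover of size 5 (every listed pair touches it), so no matching can be larger.

5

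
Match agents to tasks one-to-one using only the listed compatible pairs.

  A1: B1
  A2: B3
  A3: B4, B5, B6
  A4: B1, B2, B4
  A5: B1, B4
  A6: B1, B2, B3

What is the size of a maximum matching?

5

Unit-capacity flow: source→left, listed edges, right→sink; max matching = max flow.
Augmenting path A1→B1 (+1); matched 1.
Augmenting path A2→B3 (+1); matched 2.
Augmenting path A3→B4 (+1); matched 3.
Augmenting path A4→B2 (+1); matched 4.
Augmenting path A5→B4→A3→B5 (+1); matched 5.
No augmenting path remains; maximum matching = 5.
König certificate: {A3, B1, B2, B3, B4} is a vertex cover of size 5 (every listed pair touches it), so no matching can be larger.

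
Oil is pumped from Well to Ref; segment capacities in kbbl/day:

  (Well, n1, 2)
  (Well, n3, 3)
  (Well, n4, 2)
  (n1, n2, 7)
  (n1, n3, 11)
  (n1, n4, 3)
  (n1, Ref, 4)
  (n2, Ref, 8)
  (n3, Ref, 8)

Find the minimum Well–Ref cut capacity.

5

Augment Well→n1→Ref: bottleneck 2, flow now 2.
Augment Well→n3→Ref: bottleneck 3, flow now 5.
No augmenting path remains; maximum flow = 5.
By max-flow min-cut, the minimum cut capacity equals the max flow.
In the residual graph, reachable from Well: {Well, n4}.
Min-cut edges: Well→n1 (2), Well→n3 (3); capacity 2 + 3 = 5.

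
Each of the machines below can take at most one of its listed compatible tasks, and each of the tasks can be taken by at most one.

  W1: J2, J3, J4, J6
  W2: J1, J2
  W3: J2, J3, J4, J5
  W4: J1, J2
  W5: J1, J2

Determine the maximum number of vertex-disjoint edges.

Unit-capacity flow: source→left, listed edges, right→sink; max matching = max flow.
Augmenting path W1→J2 (+1); matched 1.
Augmenting path W2→J1 (+1); matched 2.
Augmenting path W3→J3 (+1); matched 3.
Augmenting path W4→J2→W1→J4 (+1); matched 4.
No augmenting path remains; maximum matching = 4.
König certificate: {W1, W3, J1, J2} is a vertex cover of size 4 (every listed pair touches it), so no matching can be larger.

4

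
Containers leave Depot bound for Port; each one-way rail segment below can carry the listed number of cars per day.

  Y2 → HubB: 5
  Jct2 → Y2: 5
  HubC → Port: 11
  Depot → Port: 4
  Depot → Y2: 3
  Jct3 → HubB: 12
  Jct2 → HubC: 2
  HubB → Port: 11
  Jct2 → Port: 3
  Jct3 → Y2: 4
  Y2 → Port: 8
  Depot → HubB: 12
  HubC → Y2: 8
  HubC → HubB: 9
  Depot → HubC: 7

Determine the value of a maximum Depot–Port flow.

25

Augment Depot→Port: bottleneck 4, flow now 4.
Augment Depot→HubC→Port: bottleneck 7, flow now 11.
Augment Depot→HubB→Port: bottleneck 11, flow now 22.
Augment Depot→Y2→Port: bottleneck 3, flow now 25.
No augmenting path remains; maximum flow = 25.
In the residual graph, reachable from Depot: {Depot, HubB}.
Min-cut edges: Depot→HubC (7), Depot→Y2 (3), Depot→Port (4), HubB→Port (11); capacity 7 + 3 + 4 + 11 = 25.
This cut is saturated, so no flow can exceed 25.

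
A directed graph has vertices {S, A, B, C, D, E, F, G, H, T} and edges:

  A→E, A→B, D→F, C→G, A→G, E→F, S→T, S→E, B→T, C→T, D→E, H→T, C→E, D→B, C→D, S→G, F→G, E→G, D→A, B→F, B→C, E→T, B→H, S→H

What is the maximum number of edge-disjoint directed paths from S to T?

Assign every edge capacity 1; by Menger, the answer equals the max flow.
Path S→T (+1); total 1.
Path S→E→T (+1); total 2.
Path S→H→T (+1); total 3.
No residual S→T path; max flow = 3.
Certifying cut of size 3: {S→E, S→H, S→T}.

3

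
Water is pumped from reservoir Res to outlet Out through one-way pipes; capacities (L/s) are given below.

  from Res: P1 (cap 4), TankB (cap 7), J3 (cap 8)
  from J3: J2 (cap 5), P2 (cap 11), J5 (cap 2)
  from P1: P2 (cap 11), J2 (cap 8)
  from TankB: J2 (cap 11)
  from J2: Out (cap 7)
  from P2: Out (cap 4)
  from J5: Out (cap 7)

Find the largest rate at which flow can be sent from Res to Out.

13

Augment Res→J3→J2→Out: bottleneck 5, flow now 5.
Augment Res→J3→P2→Out: bottleneck 3, flow now 8.
Augment Res→P1→J2→Out: bottleneck 2, flow now 10.
Augment Res→P1→P2→Out: bottleneck 1, flow now 11.
Augment Res→P1→J2→J3→J5→Out: bottleneck 1, flow now 12. (uses reverse residual edge)
Augment Res→TankB→J2→J3→J5→Out: bottleneck 1, flow now 13. (uses reverse residual edge)
No augmenting path remains; maximum flow = 13.
In the residual graph, reachable from Res: {Res, J3, P1, TankB, J2, P2}.
Min-cut edges: J3→J5 (2), J2→Out (7), P2→Out (4); capacity 2 + 7 + 4 = 13.
This cut is saturated, so no flow can exceed 13.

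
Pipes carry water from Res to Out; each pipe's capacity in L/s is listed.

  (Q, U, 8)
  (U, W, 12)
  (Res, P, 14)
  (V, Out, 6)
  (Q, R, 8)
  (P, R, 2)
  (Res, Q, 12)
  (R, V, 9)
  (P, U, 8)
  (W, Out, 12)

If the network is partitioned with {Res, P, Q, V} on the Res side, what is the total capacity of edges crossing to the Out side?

32

Edges leaving {Res, P, Q, V}: P→R (2), P→U (8), Q→R (8), Q→U (8), V→Out (6).
Cut capacity = 2 + 8 + 8 + 8 + 6 = 32.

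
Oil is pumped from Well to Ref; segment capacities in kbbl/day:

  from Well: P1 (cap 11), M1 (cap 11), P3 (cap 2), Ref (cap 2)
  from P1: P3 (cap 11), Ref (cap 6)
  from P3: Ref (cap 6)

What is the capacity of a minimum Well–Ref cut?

Augment Well→Ref: bottleneck 2, flow now 2.
Augment Well→P1→Ref: bottleneck 6, flow now 8.
Augment Well→P3→Ref: bottleneck 2, flow now 10.
Augment Well→P1→P3→Ref: bottleneck 4, flow now 14.
No augmenting path remains; maximum flow = 14.
By max-flow min-cut, the minimum cut capacity equals the max flow.
In the residual graph, reachable from Well: {Well, P1, M1, P3}.
Min-cut edges: Well→Ref (2), P1→Ref (6), P3→Ref (6); capacity 2 + 6 + 6 = 14.

14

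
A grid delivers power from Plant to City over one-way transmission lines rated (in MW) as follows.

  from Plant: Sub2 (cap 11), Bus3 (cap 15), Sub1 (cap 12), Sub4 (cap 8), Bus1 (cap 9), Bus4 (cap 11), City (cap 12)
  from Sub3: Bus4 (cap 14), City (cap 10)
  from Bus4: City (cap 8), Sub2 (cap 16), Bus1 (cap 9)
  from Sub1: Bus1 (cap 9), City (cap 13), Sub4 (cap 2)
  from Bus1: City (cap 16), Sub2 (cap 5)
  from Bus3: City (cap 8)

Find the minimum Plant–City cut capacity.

52

Augment Plant→City: bottleneck 12, flow now 12.
Augment Plant→Bus4→City: bottleneck 8, flow now 20.
Augment Plant→Sub1→City: bottleneck 12, flow now 32.
Augment Plant→Bus1→City: bottleneck 9, flow now 41.
Augment Plant→Bus3→City: bottleneck 8, flow now 49.
Augment Plant→Bus4→Bus1→City: bottleneck 3, flow now 52.
No augmenting path remains; maximum flow = 52.
By max-flow min-cut, the minimum cut capacity equals the max flow.
In the residual graph, reachable from Plant: {Plant, Sub2, Sub4, Bus3}.
Min-cut edges: Plant→Bus4 (11), Plant→Sub1 (12), Plant→Bus1 (9), Plant→City (12), Bus3→City (8); capacity 11 + 12 + 9 + 12 + 8 = 52.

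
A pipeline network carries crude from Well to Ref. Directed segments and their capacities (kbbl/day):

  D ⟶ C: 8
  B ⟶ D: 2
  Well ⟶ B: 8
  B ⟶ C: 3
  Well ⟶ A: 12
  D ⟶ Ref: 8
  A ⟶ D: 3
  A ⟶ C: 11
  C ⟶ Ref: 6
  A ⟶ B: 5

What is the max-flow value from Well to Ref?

Augment Well→A→C→Ref: bottleneck 6, flow now 6.
Augment Well→A→D→Ref: bottleneck 3, flow now 9.
Augment Well→B→D→Ref: bottleneck 2, flow now 11.
No augmenting path remains; maximum flow = 11.
In the residual graph, reachable from Well: {Well, A, B, C}.
Min-cut edges: A→D (3), B→D (2), C→Ref (6); capacity 3 + 2 + 6 = 11.
This cut is saturated, so no flow can exceed 11.

11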